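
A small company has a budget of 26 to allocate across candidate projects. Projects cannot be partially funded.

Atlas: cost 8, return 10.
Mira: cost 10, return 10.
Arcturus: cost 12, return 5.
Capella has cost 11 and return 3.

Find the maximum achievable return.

This is a 0-1 knapsack instance.
Allowing fractional choices, the relaxed optimum would be about 23.3, but projects are indivisible.
Atlas + Arcturus: cost 8 + 12 = 20 ≤ 26, return 10 + 5 = 15.
Mira + Arcturus: cost 10 + 12 = 22 ≤ 26, return 10 + 5 = 15.
Atlas + Mira: cost 8 + 10 = 18 ≤ 26, return 10 + 10 = 20.
Best is Atlas and Mira with total return 20.

20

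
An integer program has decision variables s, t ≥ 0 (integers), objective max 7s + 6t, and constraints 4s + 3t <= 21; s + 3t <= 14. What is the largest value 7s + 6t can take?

39

Relaxing integrality, the LP optimum is 39.67 at (s,t) = (2.33, 3.89), which is not an integer point.
(s,t)=(3,3): 4·3+3·3=21≤21, 1·3+3·3=12≤14, objective 39.
(s,t)=(2,4): 4·2+3·4=20≤21, 1·2+3·4=14≤14, objective 38.
The best lattice point is (3,3), giving 39.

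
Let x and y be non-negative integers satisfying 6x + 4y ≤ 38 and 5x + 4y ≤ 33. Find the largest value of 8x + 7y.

57

(x,y)=(1,7): 6·1+4·7=34≤38, 5·1+4·7=33≤33, objective 57.
(x,y)=(0,8): 6·0+4·8=32≤38, 5·0+4·8=32≤33, objective 56.
No feasible integer point exceeds 57.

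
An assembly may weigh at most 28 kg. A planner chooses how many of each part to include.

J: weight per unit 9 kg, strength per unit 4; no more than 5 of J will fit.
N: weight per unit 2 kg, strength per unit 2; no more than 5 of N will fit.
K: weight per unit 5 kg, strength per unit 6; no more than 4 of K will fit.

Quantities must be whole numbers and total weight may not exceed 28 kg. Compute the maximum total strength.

Take 4×N and 4×K: weight 28 ≤ 28, strength 4·2 + 4·6 = 32.
K has the best ratio (6/5) and is taken to its limit of 4; remaining capacity is filled optimally with the others.

32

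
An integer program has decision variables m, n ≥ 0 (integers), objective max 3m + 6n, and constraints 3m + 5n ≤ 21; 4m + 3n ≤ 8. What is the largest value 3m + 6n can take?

12

(m,n)=(0,2): 3·0+5·2=10≤21, 4·0+3·2=6≤8, objective 12.
(m,n)=(1,1): 3·1+5·1=8≤21, 4·1+3·1=7≤8, objective 9.
(m,n)=(0,1): 3·0+5·1=5≤21, 4·0+3·1=3≤8, objective 6.
Maximum is 12 at (m,n)=(0,2).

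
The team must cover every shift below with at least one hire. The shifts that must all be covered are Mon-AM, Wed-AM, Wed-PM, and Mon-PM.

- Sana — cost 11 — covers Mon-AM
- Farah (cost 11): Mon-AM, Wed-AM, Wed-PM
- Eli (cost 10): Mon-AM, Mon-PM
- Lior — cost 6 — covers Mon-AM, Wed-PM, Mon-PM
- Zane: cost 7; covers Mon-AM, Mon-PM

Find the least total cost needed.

17

Choose Farah and Lior: together they cover Mon-AM, Wed-AM, Wed-PM, Mon-PM — every shift.
Total cost: 11 + 6 = 17.
No cover costs less than 17.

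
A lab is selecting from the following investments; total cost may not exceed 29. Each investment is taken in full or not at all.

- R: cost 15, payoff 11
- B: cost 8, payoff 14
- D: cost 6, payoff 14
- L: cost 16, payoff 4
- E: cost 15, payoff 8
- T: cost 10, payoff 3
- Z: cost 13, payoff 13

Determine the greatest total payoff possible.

41

This is an integer program with binary decision variables.
Take B, D, and Z: cost 8 + 6 + 13 = 27 ≤ 29, payoff 14 + 14 + 13 = 41.
No other feasible combination does better.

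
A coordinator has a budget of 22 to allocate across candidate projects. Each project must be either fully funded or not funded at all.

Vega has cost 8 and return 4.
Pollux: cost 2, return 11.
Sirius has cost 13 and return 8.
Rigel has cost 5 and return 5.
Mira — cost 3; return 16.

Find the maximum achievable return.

Take Vega, Pollux, Rigel, and Mira: cost 8 + 2 + 5 + 3 = 18 ≤ 22, return 4 + 11 + 5 + 16 = 36.
No other feasible combination does better.

36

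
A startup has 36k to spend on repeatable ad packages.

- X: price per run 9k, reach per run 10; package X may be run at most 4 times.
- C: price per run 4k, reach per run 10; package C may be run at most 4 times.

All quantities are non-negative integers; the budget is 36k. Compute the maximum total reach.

2×X and 4×C: price 34 ≤ 36, reach 2·10 + 4·10 = 60.
1×X and 4×C: price 25 ≤ 36, reach 1·10 + 4·10 = 50.
Best is 60.

60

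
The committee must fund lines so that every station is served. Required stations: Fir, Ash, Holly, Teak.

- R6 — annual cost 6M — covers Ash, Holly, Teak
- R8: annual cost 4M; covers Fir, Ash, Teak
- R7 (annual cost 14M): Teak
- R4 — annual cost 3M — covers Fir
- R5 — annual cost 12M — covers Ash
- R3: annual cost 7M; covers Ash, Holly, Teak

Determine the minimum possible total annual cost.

The greedy cost-per-new-station heuristic would pick R8 and R6 for 10, but a cheaper cover exists.
Choose R6 and R4: together they cover Fir, Ash, Holly, Teak — every station.
Total annual cost: 6 + 3 = 9.
No cover costs less than 9.

9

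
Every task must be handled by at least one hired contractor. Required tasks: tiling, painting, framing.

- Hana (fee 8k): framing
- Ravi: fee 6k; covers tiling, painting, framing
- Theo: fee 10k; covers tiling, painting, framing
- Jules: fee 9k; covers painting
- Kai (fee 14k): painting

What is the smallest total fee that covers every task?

6

Ravi alone covers tiling, painting, framing — every task.
Total fee: 6.
No cover costs less than 6.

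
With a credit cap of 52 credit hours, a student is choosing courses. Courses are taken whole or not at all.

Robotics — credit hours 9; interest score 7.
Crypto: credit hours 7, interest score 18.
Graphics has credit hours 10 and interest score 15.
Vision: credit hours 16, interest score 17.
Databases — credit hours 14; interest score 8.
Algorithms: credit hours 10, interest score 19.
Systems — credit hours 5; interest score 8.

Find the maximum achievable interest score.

77

Crypto + Graphics + Vision + Algorithms + Systems: credit hours 7 + 10 + 16 + 10 + 5 = 48 ≤ 52, interest score 18 + 15 + 17 + 19 + 8 = 77.
Robotics + Crypto + Graphics + Vision + Algorithms: credit hours 9 + 7 + 10 + 16 + 10 = 52 ≤ 52, interest score 7 + 18 + 15 + 17 + 19 = 76.
Best is Crypto, Graphics, Vision, Algorithms, and Systems with total interest score 77.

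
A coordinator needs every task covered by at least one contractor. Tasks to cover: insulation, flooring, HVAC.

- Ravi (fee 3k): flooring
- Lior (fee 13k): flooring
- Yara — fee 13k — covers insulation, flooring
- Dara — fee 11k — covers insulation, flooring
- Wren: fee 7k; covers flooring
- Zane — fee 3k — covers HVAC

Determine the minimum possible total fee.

14

Choose Dara and Zane: together they cover insulation, flooring, HVAC — every task.
Total fee: 11 + 3 = 14.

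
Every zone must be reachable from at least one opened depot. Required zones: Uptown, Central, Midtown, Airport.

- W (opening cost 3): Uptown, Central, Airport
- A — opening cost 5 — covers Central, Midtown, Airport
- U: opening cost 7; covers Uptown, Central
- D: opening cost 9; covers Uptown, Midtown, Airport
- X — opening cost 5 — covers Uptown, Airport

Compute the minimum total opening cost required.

8

Choose W and A: together they cover Uptown, Central, Midtown, Airport — every zone.
Total opening cost: 3 + 5 = 8.
No cover costs less than 8.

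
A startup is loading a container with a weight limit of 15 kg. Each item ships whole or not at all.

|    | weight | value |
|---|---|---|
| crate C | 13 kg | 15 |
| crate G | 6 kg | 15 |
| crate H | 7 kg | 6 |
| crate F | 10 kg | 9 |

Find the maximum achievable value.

Allowing fractional choices, the relaxed optimum would be about 25.4, but items are indivisible.
crate G + crate H: weight 6 + 7 = 13 ≤ 15, value 15 + 6 = 21.
crate G: weight 6 ≤ 15, value 15.
Best is crate G and crate H with total value 21.

21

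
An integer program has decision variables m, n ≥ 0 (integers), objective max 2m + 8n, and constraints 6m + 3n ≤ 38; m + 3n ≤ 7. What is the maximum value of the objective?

18

Relaxing integrality, the LP optimum is 18.67 at (m,n) = (0, 2.33), which is not an integer point.
(m,n)=(1,2): 6·1+3·2=12≤38, 1·1+3·2=7≤7, objective 18.
(m,n)=(0,2): 6·0+3·2=6≤38, 1·0+3·2=6≤7, objective 16.
(m,n)=(2,1): 6·2+3·1=15≤38, 1·2+3·1=5≤7, objective 12.
(m,n)=(1,1): 6·1+3·1=9≤38, 1·1+3·1=4≤7, objective 10.
No feasible integer point exceeds 18.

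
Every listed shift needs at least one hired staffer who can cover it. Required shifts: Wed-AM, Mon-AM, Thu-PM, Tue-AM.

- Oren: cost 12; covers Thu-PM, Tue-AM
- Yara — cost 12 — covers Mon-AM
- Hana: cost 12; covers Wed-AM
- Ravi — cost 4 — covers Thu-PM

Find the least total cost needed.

36

The greedy cost-per-new-shift heuristic would pick Ravi, Oren, Yara, and Hana for 40, but a cheaper cover exists.
Choose Oren, Yara, and Hana: together they cover Wed-AM, Mon-AM, Thu-PM, Tue-AM — every shift.
Total cost: 12 + 12 + 12 = 36.
No cover costs less than 36.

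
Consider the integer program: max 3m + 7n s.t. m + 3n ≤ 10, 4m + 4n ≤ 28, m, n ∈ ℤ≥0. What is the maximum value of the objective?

(m,n)=(4,2) is feasible, giving 26.
(m,n)=(6,1) is feasible, giving 25.
Maximum is 26 at (m,n)=(4,2).

26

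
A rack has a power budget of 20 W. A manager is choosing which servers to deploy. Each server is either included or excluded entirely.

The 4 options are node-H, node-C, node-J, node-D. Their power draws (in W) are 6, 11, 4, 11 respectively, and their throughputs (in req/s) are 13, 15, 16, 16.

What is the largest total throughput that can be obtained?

Allowing fractional choices, the relaxed optimum would be about 43.5, but servers are indivisible.
node-C + node-J: power draw 11 + 4 = 15 ≤ 20, throughput 15 + 16 = 31.
node-H + node-J: power draw 6 + 4 = 10 ≤ 20, throughput 13 + 16 = 29.
node-J + node-D: power draw 4 + 11 = 15 ≤ 20, throughput 16 + 16 = 32.
Best is node-J and node-D with total throughput 32.

32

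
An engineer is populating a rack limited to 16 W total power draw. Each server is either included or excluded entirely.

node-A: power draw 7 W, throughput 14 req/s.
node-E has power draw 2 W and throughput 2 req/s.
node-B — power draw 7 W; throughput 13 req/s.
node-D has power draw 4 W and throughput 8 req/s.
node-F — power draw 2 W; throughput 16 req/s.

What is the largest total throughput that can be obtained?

43

Allowing fractional choices, the relaxed optimum would be about 43.6, but servers are indivisible.
node-A + node-B + node-F: power draw 7 + 7 + 2 = 16 ≤ 16, throughput 14 + 13 + 16 = 43.
node-A + node-E + node-D + node-F: power draw 7 + 2 + 4 + 2 = 15 ≤ 16, throughput 14 + 2 + 8 + 16 = 40.
Best is node-A, node-B, and node-F with total throughput 43.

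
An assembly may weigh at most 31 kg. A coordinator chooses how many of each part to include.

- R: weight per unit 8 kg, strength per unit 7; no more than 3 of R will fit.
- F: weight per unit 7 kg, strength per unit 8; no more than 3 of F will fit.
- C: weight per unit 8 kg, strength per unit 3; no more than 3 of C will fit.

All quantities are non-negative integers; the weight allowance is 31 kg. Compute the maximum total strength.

F has the best ratio (8/7); taking only F gives at most 3×8 = 24 (stopped by the supply cap of 3).
Mixing does better — 1×R and 3×F: weight 29 ≤ 31, strength 1·7 + 3·8 = 31.

31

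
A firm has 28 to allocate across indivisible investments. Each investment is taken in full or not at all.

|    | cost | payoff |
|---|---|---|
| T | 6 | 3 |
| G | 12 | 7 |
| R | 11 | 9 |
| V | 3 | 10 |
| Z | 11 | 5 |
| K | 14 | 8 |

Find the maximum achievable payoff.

Allowing fractional choices, the relaxed optimum would be about 27.1, but investments are indivisible.
G + R + V: cost 12 + 11 + 3 = 26 ≤ 28, payoff 7 + 9 + 10 = 26.
R + V + K: cost 11 + 3 + 14 = 28 ≤ 28, payoff 9 + 10 + 8 = 27.
R + V + Z: cost 11 + 3 + 11 = 25 ≤ 28, payoff 9 + 10 + 5 = 24.
Best is R, V, and K with total payoff 27.

27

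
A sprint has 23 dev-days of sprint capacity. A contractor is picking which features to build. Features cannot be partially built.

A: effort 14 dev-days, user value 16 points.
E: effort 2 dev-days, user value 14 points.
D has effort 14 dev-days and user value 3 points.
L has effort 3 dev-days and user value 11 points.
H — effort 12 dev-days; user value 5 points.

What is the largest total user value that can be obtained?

41

Allowing fractional choices, the relaxed optimum would be about 42.7, but features are indivisible.
A + E + L: effort 14 + 2 + 3 = 19 ≤ 23, user value 16 + 14 + 11 = 41.
E + L + H: effort 2 + 3 + 12 = 17 ≤ 23, user value 14 + 11 + 5 = 30.
A + E: effort 14 + 2 = 16 ≤ 23, user value 16 + 14 = 30.
Best is A, E, and L with total user value 41.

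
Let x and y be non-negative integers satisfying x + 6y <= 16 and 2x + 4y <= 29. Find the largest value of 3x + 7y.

42

Relaxing integrality, the LP optimum is 43.88 at (x,y) = (13.8, 0.375), which is not an integer point.
(x,y)=(14,0): 1·14+6·0=14≤16, 2·14+4·0=28≤29, objective 42.
(x,y)=(13,0): 1·13+6·0=13≤16, 2·13+4·0=26≤29, objective 39.
(x,y)=(12,0): 1·12+6·0=12≤16, 2·12+4·0=24≤29, objective 36.
Maximum is 42 at (x,y)=(14,0).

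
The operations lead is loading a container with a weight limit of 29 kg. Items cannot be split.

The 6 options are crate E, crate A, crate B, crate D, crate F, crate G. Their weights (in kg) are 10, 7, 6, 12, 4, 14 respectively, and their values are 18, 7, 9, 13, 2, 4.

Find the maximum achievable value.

Treat it as a binary knapsack problem.
Allowing fractional choices, the relaxed optimum would be about 41.0, but items are indivisible.
crate E + crate B + crate D: weight 10 + 6 + 12 = 28 ≤ 29, value 18 + 9 + 13 = 40.
crate E + crate A + crate B + crate F: weight 10 + 7 + 6 + 4 = 27 ≤ 29, value 18 + 7 + 9 + 2 = 36.
crate E + crate A + crate D: weight 10 + 7 + 12 = 29 ≤ 29, value 18 + 7 + 13 = 38.
Best is crate E, crate B, and crate D with total value 40.

40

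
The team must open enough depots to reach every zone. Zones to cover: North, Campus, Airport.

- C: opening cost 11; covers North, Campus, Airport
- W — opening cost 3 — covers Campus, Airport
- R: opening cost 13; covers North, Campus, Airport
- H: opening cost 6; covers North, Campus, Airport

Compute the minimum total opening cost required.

6

The greedy cost-per-new-zone heuristic would pick W and H for 9, but a cheaper cover exists.
H alone covers North, Campus, Airport — every zone.
Total opening cost: 6.
No cover costs less than 6.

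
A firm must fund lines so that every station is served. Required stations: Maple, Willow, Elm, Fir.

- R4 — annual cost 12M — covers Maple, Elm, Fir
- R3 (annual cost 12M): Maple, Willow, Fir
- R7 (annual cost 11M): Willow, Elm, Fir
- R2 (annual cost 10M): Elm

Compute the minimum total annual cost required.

The greedy cost-per-new-station heuristic would pick R7 and R4 for 23, but a cheaper cover exists.
Choose R3 and R2: together they cover Maple, Willow, Elm, Fir — every station.
Total annual cost: 12 + 10 = 22.
No cover costs less than 22.

22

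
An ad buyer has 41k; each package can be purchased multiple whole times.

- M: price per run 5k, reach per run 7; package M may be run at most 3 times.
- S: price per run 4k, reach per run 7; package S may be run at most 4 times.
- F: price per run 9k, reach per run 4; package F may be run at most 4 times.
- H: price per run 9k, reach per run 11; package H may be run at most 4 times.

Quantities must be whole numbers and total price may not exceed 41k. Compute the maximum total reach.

60

This is a bounded integer knapsack.
1×M, 4×S, and 2×H: price 39 ≤ 41, reach 1·7 + 4·7 + 2·11 = 57.
3×M, 4×S, and 1×H: price 40 ≤ 41, reach 3·7 + 4·7 + 1·11 = 60.
Best is 60.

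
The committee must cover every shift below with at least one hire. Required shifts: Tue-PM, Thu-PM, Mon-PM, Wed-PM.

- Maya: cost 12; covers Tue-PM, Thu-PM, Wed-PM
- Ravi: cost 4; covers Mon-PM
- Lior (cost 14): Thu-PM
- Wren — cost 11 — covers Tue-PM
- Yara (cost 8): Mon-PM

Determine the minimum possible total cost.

16

This is a weighted set-cover instance.
Choose Maya and Ravi: together they cover Tue-PM, Thu-PM, Mon-PM, Wed-PM — every shift.
Total cost: 12 + 4 = 16.
No cover costs less than 16.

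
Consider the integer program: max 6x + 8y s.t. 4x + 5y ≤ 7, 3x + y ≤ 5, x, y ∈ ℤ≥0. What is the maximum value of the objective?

(x,y)=(0,1): 4·0+5·1=5≤7, 3·0+1·1=1≤5, objective 8.
(x,y)=(1,0): 4·1+5·0=4≤7, 3·1+1·0=3≤5, objective 6.
(x,y)=(0,0): 4·0+5·0=0≤7, 3·0+1·0=0≤5, objective 0.
The best lattice point is (0,1), giving 8.

8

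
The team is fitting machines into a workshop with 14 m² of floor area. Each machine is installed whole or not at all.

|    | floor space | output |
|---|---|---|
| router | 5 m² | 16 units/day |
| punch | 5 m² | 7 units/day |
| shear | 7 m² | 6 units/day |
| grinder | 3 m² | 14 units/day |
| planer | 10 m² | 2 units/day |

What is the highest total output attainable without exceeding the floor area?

Take router, punch, and grinder: floor space 5 + 5 + 3 = 13 ≤ 14, output 16 + 7 + 14 = 37.
No other feasible combination does better.

37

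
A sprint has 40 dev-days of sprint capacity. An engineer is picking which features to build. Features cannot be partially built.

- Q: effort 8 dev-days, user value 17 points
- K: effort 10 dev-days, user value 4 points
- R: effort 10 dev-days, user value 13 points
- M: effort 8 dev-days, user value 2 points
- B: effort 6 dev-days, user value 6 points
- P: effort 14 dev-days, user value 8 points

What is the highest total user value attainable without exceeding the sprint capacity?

44

Take Q, R, B, and P: effort 8 + 10 + 6 + 14 = 38 ≤ 40, user value 17 + 13 + 6 + 8 = 44.
No other feasible combination does better.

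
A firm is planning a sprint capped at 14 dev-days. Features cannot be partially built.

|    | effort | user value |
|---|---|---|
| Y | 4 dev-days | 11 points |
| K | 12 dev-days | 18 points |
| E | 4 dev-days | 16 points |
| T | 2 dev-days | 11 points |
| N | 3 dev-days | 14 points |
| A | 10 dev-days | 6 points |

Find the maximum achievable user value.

Treat it as a binary knapsack problem.
Allowing fractional choices, the relaxed optimum would be about 53.5, but features are indivisible.
E + T + N: effort 4 + 2 + 3 = 9 ≤ 14, user value 16 + 11 + 14 = 41.
Y + E + T + N: effort 4 + 4 + 2 + 3 = 13 ≤ 14, user value 11 + 16 + 11 + 14 = 52.
Best is Y, E, T, and N with total user value 52.

52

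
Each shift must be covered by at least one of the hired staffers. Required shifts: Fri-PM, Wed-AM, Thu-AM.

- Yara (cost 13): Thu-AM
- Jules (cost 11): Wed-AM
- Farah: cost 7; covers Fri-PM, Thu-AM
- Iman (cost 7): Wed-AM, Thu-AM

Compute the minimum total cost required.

14

Choose Farah and Iman: together they cover Fri-PM, Wed-AM, Thu-AM — every shift.
Total cost: 7 + 7 = 14.
No cover costs less than 14.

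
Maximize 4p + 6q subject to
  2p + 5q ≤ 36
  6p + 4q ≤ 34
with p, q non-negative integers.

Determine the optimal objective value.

42

The continuous relaxation peaks at (1.18, 6.73) with value 45.09; rounding to a feasible lattice point costs some objective.
(p,q)=(0,7): 2·0+5·7=35≤36, 6·0+4·7=28≤34, objective 42.
(p,q)=(1,6): 2·1+5·6=32≤36, 6·1+4·6=30≤34, objective 40.
No feasible integer point exceeds 42.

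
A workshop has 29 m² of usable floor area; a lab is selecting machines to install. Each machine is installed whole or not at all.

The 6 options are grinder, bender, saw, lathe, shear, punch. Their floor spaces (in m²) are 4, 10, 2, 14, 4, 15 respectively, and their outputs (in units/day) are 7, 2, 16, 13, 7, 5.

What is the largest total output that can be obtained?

Allowing fractional choices, the relaxed optimum would be about 44.7, but machines are indivisible.
grinder + saw + lathe + shear: floor space 4 + 2 + 14 + 4 = 24 ≤ 29, output 7 + 16 + 13 + 7 = 43.
grinder + saw + lathe: floor space 4 + 2 + 14 = 20 ≤ 29, output 7 + 16 + 13 = 36.
saw + lathe + shear: floor space 2 + 14 + 4 = 20 ≤ 29, output 16 + 13 + 7 = 36.
Best is grinder, saw, lathe, and shear with total output 43.

43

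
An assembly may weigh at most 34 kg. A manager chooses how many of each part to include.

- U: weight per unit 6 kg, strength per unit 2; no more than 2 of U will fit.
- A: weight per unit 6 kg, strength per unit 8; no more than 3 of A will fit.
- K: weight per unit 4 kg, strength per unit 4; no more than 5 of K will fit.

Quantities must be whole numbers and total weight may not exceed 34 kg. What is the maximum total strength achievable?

A has the best ratio (8/6); taking only A gives at most 3×8 = 24 (stopped by the supply cap of 3).
Mixing does better — 3×A and 4×K: weight 34 ≤ 34, strength 3·8 + 4·4 = 40.

40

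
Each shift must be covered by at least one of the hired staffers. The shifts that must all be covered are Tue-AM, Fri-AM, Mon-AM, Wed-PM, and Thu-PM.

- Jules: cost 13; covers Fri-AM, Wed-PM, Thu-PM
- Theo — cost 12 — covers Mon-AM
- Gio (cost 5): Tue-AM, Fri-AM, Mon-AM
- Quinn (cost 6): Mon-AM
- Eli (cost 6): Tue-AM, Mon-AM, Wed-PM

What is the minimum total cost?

Choose Jules and Gio: together they cover Tue-AM, Fri-AM, Mon-AM, Wed-PM, Thu-PM — every shift.
Total cost: 13 + 5 = 18.

18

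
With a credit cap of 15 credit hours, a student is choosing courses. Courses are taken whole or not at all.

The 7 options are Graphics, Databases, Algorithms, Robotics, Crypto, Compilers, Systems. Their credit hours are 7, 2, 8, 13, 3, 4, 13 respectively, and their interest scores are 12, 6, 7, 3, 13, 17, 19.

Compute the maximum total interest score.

Allowing fractional choices, the relaxed optimum would be about 46.3, but courses are indivisible.
Databases + Crypto + Compilers: credit hours 2 + 3 + 4 = 9 ≤ 15, interest score 6 + 13 + 17 = 36.
Graphics + Crypto + Compilers: credit hours 7 + 3 + 4 = 14 ≤ 15, interest score 12 + 13 + 17 = 42.
Algorithms + Crypto + Compilers: credit hours 8 + 3 + 4 = 15 ≤ 15, interest score 7 + 13 + 17 = 37.
Best is Graphics, Crypto, and Compilers with total interest score 42.

42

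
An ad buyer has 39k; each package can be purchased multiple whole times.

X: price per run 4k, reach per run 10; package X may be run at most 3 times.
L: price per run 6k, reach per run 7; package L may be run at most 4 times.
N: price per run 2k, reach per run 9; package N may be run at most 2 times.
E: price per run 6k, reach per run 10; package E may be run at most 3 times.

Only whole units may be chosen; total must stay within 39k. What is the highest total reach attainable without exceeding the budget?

78

3×X, 2×N, and 3×E: price 34 ≤ 39, reach 3·10 + 2·9 + 3·10 = 78.
3×X, 1×L, 1×N, and 3×E: price 38 ≤ 39, reach 3·10 + 1·7 + 1·9 + 3·10 = 76.
Best is 78.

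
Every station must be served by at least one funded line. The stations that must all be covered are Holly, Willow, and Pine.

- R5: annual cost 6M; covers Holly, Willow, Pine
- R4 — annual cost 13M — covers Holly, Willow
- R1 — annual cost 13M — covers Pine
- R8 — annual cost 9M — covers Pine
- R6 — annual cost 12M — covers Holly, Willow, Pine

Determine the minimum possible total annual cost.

6

This is a weighted set-cover instance.
R5 alone covers Holly, Willow, Pine — every station.
Total annual cost: 6.
No cover costs less than 6.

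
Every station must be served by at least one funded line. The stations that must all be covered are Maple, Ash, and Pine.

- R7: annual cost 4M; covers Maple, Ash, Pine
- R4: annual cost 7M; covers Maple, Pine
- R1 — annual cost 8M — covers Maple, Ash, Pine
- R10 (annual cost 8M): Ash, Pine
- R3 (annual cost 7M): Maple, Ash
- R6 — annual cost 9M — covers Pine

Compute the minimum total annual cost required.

This is an integer covering problem.
R7 alone covers Maple, Ash, Pine — every station.
Total annual cost: 4.
No cover costs less than 4.

4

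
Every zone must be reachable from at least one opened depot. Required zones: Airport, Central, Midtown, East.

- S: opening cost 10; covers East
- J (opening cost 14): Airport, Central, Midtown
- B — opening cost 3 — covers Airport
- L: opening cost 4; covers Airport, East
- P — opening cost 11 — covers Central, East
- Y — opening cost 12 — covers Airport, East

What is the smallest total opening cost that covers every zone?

18

This is an integer covering problem.
Choose J and L: together they cover Airport, Central, Midtown, East — every zone.
Total opening cost: 14 + 4 = 18.
No cover costs less than 18.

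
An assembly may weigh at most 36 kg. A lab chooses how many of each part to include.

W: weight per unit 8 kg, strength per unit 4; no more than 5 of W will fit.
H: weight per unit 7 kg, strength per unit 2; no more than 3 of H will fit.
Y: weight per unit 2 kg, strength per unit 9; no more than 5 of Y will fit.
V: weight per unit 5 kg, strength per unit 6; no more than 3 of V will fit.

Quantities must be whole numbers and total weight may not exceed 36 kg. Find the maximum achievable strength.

Y has the best ratio (9/2); taking only Y gives at most 5×9 = 45 (stopped by the supply cap of 5).
Mixing does better — 1×W, 5×Y, and 3×V: weight 33 ≤ 36, strength 1·4 + 5·9 + 3·6 = 67.

67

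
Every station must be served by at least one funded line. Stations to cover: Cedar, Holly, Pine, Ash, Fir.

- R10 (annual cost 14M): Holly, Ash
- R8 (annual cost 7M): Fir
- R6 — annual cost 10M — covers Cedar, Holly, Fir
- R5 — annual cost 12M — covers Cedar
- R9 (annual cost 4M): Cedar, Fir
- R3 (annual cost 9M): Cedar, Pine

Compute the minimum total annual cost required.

Choose R10, R9, and R3: together they cover Cedar, Holly, Pine, Ash, Fir — every station.
Total annual cost: 14 + 4 + 9 = 27.

27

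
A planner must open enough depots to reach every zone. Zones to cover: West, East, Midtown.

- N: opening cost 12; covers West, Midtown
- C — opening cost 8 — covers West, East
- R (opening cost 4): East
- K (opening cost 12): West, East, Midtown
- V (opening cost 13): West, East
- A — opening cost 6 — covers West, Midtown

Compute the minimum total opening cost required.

10

This is an integer covering problem.
Choose R and A: together they cover West, East, Midtown — every zone.
Total opening cost: 4 + 6 = 10.
No cover costs less than 10.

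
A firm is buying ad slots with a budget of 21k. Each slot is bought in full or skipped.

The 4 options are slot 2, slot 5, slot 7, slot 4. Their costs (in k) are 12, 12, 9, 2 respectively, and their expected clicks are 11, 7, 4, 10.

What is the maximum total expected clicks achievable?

Allowing fractional choices, the relaxed optimum would be about 25.1, but ad slots are indivisible.
slot 2 + slot 7: cost 12 + 9 = 21 ≤ 21, expected clicks 11 + 4 = 15.
slot 5 + slot 4: cost 12 + 2 = 14 ≤ 21, expected clicks 7 + 10 = 17.
slot 2 + slot 4: cost 12 + 2 = 14 ≤ 21, expected clicks 11 + 10 = 21.
Best is slot 2 and slot 4 with total expected clicks 21.

21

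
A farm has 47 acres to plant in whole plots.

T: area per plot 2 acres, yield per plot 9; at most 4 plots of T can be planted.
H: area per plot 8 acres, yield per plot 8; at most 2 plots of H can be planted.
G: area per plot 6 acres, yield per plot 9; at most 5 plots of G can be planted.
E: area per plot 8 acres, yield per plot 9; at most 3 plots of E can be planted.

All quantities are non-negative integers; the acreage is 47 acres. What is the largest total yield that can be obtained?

90

This is a bounded integer knapsack.
T has the best ratio (9/2); taking only T gives at most 4×9 = 36 (stopped by the supply cap of 4).
Mixing does better — 4×T, 5×G, and 1×E: area 46 ≤ 47, yield 4·9 + 5·9 + 1·9 = 90.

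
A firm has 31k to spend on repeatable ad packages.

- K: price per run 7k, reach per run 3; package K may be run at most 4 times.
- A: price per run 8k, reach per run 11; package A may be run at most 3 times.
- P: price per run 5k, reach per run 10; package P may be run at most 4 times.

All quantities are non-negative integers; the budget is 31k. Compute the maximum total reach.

52

P has the best ratio (10/5); taking only P gives at most 4×10 = 40 (stopped by the supply cap of 4).
Mixing does better — 2×A and 3×P: price 31 ≤ 31, reach 2·11 + 3·10 = 52.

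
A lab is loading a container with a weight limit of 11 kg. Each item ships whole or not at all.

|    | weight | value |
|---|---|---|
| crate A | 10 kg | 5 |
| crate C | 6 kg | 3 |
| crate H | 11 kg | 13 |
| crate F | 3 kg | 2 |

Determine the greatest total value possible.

13

Take crate H: weight 11 ≤ 11, value 13.
No other feasible combination does better.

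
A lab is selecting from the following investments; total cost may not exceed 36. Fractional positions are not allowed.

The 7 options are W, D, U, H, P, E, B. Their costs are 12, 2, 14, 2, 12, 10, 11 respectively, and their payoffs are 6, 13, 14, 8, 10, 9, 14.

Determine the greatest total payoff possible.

49

D + U + H + B: cost 2 + 14 + 2 + 11 = 29 ≤ 36, payoff 13 + 14 + 8 + 14 = 49.
D + P + E + B: cost 2 + 12 + 10 + 11 = 35 ≤ 36, payoff 13 + 10 + 9 + 14 = 46.
Best is D, U, H, and B with total payoff 49.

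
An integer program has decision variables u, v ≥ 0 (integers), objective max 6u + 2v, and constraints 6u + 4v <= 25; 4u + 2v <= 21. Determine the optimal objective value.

(u,v)=(4,0): 6·4+4·0=24≤25, 4·4+2·0=16≤21, objective 24.
(u,v)=(3,1): 6·3+4·1=22≤25, 4·3+2·1=14≤21, objective 20.
Maximum is 24 at (u,v)=(4,0).

24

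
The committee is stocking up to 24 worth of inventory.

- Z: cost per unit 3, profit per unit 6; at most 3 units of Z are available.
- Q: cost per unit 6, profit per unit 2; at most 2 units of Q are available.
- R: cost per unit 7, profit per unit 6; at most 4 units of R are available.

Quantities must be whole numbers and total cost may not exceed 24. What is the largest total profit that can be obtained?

30

3×Z and 2×R: cost 23 ≤ 24, profit 3·6 + 2·6 = 30.
3×Z, 1×Q, and 1×R: cost 22 ≤ 24, profit 3·6 + 1·2 + 1·6 = 26.
Best is 30.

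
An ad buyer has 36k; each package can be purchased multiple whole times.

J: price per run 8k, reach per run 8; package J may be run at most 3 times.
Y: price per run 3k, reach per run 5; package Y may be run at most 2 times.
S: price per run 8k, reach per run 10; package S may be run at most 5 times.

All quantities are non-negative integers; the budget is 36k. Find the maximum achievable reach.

This is a bounded integer knapsack.
Y has the best ratio (5/3); taking only Y gives at most 2×5 = 10 (stopped by the supply cap of 2).
Mixing does better — 1×Y and 4×S: price 35 ≤ 36, reach 1·5 + 4·10 = 45.

45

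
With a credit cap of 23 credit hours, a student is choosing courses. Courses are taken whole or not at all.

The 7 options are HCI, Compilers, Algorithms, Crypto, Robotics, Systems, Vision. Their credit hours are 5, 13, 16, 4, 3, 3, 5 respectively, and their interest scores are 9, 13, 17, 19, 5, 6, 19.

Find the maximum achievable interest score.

58

Treat it as a binary knapsack problem.
Take HCI, Crypto, Robotics, Systems, and Vision: credit hours 5 + 4 + 3 + 3 + 5 = 20 ≤ 23, interest score 9 + 19 + 5 + 6 + 19 = 58.
No other feasible combination does better.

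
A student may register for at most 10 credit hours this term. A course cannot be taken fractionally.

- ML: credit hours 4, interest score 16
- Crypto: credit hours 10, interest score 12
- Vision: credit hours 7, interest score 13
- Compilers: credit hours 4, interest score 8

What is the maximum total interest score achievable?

Treat it as a binary knapsack problem.
Take ML and Compilers: credit hours 4 + 4 = 8 ≤ 10, interest score 16 + 8 = 24.
No other feasible combination does better.

24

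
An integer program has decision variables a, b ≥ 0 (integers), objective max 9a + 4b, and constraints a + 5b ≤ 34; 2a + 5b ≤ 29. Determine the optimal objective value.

126

(a,b)=(14,0) is feasible, giving 126.
(a,b)=(13,0) is feasible, giving 117.
Maximum is 126 at (a,b)=(14,0).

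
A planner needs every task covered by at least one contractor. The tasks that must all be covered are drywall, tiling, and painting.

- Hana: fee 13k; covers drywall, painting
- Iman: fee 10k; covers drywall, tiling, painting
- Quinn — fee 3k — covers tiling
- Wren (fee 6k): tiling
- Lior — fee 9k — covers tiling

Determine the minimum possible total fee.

Iman alone covers drywall, tiling, painting — every task.
Total fee: 10.

10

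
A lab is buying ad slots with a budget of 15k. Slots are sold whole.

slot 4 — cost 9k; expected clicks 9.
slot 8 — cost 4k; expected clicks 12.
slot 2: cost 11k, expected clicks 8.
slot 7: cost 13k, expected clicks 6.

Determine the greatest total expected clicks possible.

Take slot 4 and slot 8: cost 9 + 4 = 13 ≤ 15, expected clicks 9 + 12 = 21.
No other feasible combination does better.

21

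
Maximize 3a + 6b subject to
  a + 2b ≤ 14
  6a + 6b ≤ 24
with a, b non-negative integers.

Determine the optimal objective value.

24

(a,b)=(0,4): 1·0+2·4=8≤14, 6·0+6·4=24≤24, objective 24.
(a,b)=(1,3): 1·1+2·3=7≤14, 6·1+6·3=24≤24, objective 21.
Maximum is 24 at (a,b)=(0,4).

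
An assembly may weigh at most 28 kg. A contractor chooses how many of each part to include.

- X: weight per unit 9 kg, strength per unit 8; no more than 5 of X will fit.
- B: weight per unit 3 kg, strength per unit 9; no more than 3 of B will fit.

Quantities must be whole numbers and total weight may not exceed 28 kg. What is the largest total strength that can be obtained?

B has the best ratio (9/3); taking only B gives at most 3×9 = 27 (stopped by the supply cap of 3).
Mixing does better — 2×X and 3×B: weight 27 ≤ 28, strength 2·8 + 3·9 = 43.

43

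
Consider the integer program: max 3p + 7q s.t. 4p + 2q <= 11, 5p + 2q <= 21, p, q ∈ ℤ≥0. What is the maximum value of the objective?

(p,q)=(0,5): 4·0+2·5=10≤11, 5·0+2·5=10≤21, objective 35.
(p,q)=(0,4): 4·0+2·4=8≤11, 5·0+2·4=8≤21, objective 28.
The best lattice point is (0,5), giving 35.

35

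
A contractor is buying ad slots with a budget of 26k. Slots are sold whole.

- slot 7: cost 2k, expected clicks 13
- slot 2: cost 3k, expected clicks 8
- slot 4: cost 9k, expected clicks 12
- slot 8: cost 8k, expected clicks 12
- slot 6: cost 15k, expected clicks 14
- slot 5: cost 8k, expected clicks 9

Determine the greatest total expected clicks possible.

45

This is an integer program with binary decision variables.
Allowing fractional choices, the relaxed optimum would be about 49.5, but ad slots are indivisible.
slot 7 + slot 2 + slot 4 + slot 8: cost 2 + 3 + 9 + 8 = 22 ≤ 26, expected clicks 13 + 8 + 12 + 12 = 45.
slot 7 + slot 2 + slot 8 + slot 5: cost 2 + 3 + 8 + 8 = 21 ≤ 26, expected clicks 13 + 8 + 12 + 9 = 42.
Best is slot 7, slot 2, slot 4, and slot 8 with total expected clicks 45.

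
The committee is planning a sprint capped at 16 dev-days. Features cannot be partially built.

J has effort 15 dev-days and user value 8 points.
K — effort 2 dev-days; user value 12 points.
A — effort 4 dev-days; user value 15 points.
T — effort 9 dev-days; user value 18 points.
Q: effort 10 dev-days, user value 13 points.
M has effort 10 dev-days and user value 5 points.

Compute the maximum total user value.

45

Treat it as a binary knapsack problem.
Allowing fractional choices, the relaxed optimum would be about 46.3, but features are indivisible.
A + T: effort 4 + 9 = 13 ≤ 16, user value 15 + 18 = 33.
K + A + Q: effort 2 + 4 + 10 = 16 ≤ 16, user value 12 + 15 + 13 = 40.
K + A + T: effort 2 + 4 + 9 = 15 ≤ 16, user value 12 + 15 + 18 = 45.
Best is K, A, and T with total user value 45.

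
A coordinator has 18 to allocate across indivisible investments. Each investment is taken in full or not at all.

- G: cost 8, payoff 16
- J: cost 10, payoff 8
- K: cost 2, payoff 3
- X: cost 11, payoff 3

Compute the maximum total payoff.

24

Take G and J: cost 8 + 10 = 18 ≤ 18, payoff 16 + 8 = 24.
No other feasible combination does better.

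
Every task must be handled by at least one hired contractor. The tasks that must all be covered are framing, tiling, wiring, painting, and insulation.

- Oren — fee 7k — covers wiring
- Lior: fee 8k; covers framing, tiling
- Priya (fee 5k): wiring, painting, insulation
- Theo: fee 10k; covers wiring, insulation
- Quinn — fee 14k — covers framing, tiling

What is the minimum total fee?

Choose Lior and Priya: together they cover framing, tiling, wiring, painting, insulation — every task.
Total fee: 8 + 5 = 13.

13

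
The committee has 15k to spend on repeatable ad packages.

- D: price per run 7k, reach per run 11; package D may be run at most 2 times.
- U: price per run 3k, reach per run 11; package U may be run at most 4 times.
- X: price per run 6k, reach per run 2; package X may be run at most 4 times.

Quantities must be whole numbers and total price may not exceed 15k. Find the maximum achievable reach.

44

U has the best ratio (11/3); taking only U gives at most 4×11 = 44 (stopped by the supply cap of 4).
Optimal: 4×U: price 12 ≤ 15, reach 4·11 = 44.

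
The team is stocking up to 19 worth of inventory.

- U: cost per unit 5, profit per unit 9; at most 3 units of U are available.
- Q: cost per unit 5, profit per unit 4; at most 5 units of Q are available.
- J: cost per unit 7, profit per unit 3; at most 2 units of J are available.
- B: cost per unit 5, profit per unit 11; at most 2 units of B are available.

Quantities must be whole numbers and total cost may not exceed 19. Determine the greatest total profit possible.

31

This is a bounded integer knapsack.
2×U and 1×B: cost 15 ≤ 19, profit 2·9 + 1·11 = 29.
1×U and 2×B: cost 15 ≤ 19, profit 1·9 + 2·11 = 31.
Best is 31.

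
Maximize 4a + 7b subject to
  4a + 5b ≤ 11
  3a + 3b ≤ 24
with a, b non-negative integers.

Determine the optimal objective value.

14

Relaxing integrality, the LP optimum is 15.40 at (a,b) = (0, 2.2), which is not an integer point.
(a,b)=(0,2): 4·0+5·2=10≤11, 3·0+3·2=6≤24, objective 14.
(a,b)=(1,1): 4·1+5·1=9≤11, 3·1+3·1=6≤24, objective 11.
(a,b)=(0,1): 4·0+5·1=5≤11, 3·0+3·1=3≤24, objective 7.
Maximum is 14 at (a,b)=(0,2).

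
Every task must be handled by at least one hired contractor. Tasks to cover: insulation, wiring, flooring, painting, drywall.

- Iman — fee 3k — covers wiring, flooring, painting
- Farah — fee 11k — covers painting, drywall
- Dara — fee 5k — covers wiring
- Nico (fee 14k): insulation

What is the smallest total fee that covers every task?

28

Choose Iman, Farah, and Nico: together they cover insulation, wiring, flooring, painting, drywall — every task.
Total fee: 3 + 11 + 14 = 28.
No cover costs less than 28.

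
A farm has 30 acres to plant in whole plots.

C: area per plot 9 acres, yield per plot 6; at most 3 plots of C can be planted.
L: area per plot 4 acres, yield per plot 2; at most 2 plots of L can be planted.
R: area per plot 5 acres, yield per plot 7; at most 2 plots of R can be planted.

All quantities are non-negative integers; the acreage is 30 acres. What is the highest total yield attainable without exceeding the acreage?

R has the best ratio (7/5); taking only R gives at most 2×7 = 14 (stopped by the supply cap of 2).
Mixing does better — 2×C and 2×R: area 28 ≤ 30, yield 2·6 + 2·7 = 26.

26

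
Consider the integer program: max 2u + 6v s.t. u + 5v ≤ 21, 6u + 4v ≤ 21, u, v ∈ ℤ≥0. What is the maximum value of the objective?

The continuous relaxation peaks at (0.808, 4.04) with value 25.85; rounding to a feasible lattice point costs some objective.
(u,v)=(0,4): 1·0+5·4=20≤21, 6·0+4·4=16≤21, objective 24.
(u,v)=(1,3): 1·1+5·3=16≤21, 6·1+4·3=18≤21, objective 20.
(u,v)=(0,3): 1·0+5·3=15≤21, 6·0+4·3=12≤21, objective 18.
The best lattice point is (0,4), giving 24.

24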